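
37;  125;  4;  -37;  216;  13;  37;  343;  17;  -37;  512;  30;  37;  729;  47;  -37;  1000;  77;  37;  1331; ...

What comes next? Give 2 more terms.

The terms cycle through 3 interleaved subsequences.
Subsequence A is 37, -37, 37, -37, 37, -37, 37, which is the oscillation 37·(−1)^(n+1).
Subsequence B is 125, 216, 343, 512, 729, 1000, 1331, which is consecutive cubes n³ from n = 5.
Subsequence C is 4, 13, 17, 30, 47, 77, which is each term equals the sum of the previous two.
Position 21 → subsequence C, term 7 = 124.
Position 22 falls in subsequence A as its term 8, giving -37.

124, -37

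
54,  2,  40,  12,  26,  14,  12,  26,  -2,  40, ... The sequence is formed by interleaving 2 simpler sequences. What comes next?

Odd-indexed and even-indexed terms follow separate rules.
Track A is 54, 40, 26, 12, -2, which is arithmetic with common difference −14.
Track B is 2, 12, 14, 26, 40, which is a Fibonacci-like recurrence a_n = a_{n-1} + a_{n-2}.
Term 11 comes from track A (its 6th entry): -16.

-16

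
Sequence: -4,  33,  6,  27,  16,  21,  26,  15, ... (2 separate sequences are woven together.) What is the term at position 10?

9

The terms cycle through 2 interleaved subsequences.
Subsequence A: -4, 6, 16, 26 (linear: a_n = -14 + 10·n).
Subsequence B: 33, 27, 21, 15 (arithmetic, step −6).
Term 10 comes from subsequence B (its 5th entry): 9.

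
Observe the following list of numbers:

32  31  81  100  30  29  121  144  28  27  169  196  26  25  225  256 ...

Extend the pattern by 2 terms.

24, 23

Positions follow the repeating pattern AABB; grouping by letter gives 2 tracks.
Stream A: 32, 31, 30, 29, 28, 27, 26, 25 — arithmetic, step −1.
Stream B: 81, 100, 121, 144, 169, 196, 225, 256 — the squares 9², 10², 11², ….
Term 17 comes from stream A (its 9th entry): 24.
Term 18 comes from stream A (its 10th entry): 23.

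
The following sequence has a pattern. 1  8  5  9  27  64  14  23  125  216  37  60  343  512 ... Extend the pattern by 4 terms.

The slot pattern repeats as AABB (period 4), so there are 2 interleaved tracks.
Track A is 1, 8, 27, 64, 125, 216, 343, 512, which is the cubes 1³, 2³, 3³, ….
Track B is 5, 9, 14, 23, 37, 60, which is Fibonacci-style (each term is the sum of the two before it).
The 15th slot belongs to track B; its 7th term is 97.
Term 16 comes from track B (its 8th entry): 157.
Position 17 falls in track A as its term 9, giving 729.
Position 18 falls in track A as its term 10, giving 1000.

97, 157, 729, 1000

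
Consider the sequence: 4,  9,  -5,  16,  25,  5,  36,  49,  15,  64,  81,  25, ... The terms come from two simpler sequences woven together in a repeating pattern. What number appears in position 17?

Reading positions in blocks of 3 reveals the pattern AAB — 2 tracks woven together.
Subsequence A is 4, 9, 16, 25, 36, 49, 64, 81, which is consecutive squares n² from n = 2.
Subsequence B is -5, 5, 15, 25, which is linear: a_n = -15 + 10·n.
Term 17 comes from subsequence A (its 12th entry): 169.

169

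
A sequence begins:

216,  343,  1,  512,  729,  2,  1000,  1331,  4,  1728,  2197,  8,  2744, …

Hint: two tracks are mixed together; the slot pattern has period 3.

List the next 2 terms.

3375, 16

Reading positions in blocks of 3 reveals the pattern AAB — 2 tracks woven together.
Stream A: 216, 343, 512, 729, 1000, 1331, 1728, 2197, 2744 — perfect cubes starting at 6³.
Stream B: 1, 2, 4, 8 — successive powers of 2.
Position 14 falls in stream A as its term 10, giving 3375.
Position 15 → stream B, term 5 = 16.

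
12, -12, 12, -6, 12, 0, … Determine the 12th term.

Taking every 2nd term gives 2 separate tracks.
Subsequence A = 12, 12, 12: the constant sequence 12.
Subsequence B = -12, -6, 0: arithmetic, step +6.
Position 12 falls in subsequence B as its term 6, giving 18.

18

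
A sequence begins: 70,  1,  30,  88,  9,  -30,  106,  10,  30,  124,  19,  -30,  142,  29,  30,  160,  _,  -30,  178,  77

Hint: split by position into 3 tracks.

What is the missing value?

The terms cycle through 3 interleaved subsequences.
Subsequence A = 70, 88, 106, 124, 142, 160, 178: adding 18 each time.
Subsequence B = 1, 9, 10, 19, 29, ?, 77: Fibonacci-style (each term is the sum of the two before it).
Subsequence C = 30, -30, 30, -30, 30, -30: the oscillation 30·(−1)^(n+1).
The gap is subsequence B's term 6; the rule gives 48.

48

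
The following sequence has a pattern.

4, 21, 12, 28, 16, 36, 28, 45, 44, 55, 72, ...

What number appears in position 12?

Positions 1, 3, 5, … form one subsequence and positions 2, 4, 6, … form another.
Track A: 4, 12, 16, 28, 44, 72. A Fibonacci-like recurrence a_n = a_{n-1} + a_{n-2}.
Track B: 21, 28, 36, 45, 55. Triangular numbers n(n+1)/2 for n = 6, 7, ….
Position 12 falls in track B as its term 6, giving 66.

66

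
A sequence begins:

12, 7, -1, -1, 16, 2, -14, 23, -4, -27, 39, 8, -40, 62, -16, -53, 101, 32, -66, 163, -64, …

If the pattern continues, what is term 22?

The terms cycle through 3 interleaved subsequences.
Track A is 12, -1, -14, -27, -40, -53, -66, which is linear: a_n = 25 − 13·n.
Track B is 7, 16, 23, 39, 62, 101, 163, which is Fibonacci-style (each term is the sum of the two before it).
Track C is -1, 2, -4, 8, -16, 32, -64, which is a geometric progression (common ratio -2).
The 22nd slot belongs to track A; its 8th term is -79.

-79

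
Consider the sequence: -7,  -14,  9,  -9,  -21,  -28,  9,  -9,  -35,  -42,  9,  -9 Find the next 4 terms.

-49, -56, 9, -9

The slot pattern repeats as AABB (period 4), so there are 2 interleaved tracks.
Stream A: -7, -14, -21, -28, -35, -42. Arithmetic, step −7.
Stream B: 9, -9, 9, -9, 9, -9. Oscillating between 9 and -9.
Term 13 comes from stream A (its 7th entry): -49.
The 14th slot belongs to stream A; its 8th term is -56.
Term 15 comes from stream B (its 7th entry): 9.
Position 16 → stream B, term 8 = -9.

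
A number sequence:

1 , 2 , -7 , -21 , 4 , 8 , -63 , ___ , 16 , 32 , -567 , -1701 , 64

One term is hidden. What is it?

-189

Reading positions in blocks of 4 reveals the pattern AABB — 2 tracks woven together.
Subsequence A: 1, 2, 4, 8, 16, 32, 64 — powers of 2.
Subsequence B: -7, -21, -63, ?, -567, -1701 — geometric, ×3 each step.
Subsequence B's pattern makes the blank -189.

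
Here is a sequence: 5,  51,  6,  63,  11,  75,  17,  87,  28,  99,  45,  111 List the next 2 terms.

73, 123

The terms cycle through 2 interleaved subsequences.
Stream A: 5, 6, 11, 17, 28, 45 (a Fibonacci-like recurrence a_n = a_{n-1} + a_{n-2}).
Stream B: 51, 63, 75, 87, 99, 111 (adding 12 each time).
Position 13 → stream A, term 7 = 73.
Position 14 → stream B, term 7 = 123.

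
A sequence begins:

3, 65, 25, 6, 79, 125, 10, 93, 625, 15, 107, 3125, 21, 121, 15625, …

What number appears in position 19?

The terms cycle through 3 interleaved subsequences.
Track A: 3, 6, 10, 15, 21 (triangular numbers starting at T_2).
Track B: 65, 79, 93, 107, 121 (arithmetic, step +14).
Track C: 25, 125, 625, 3125, 15625 (powers 5^2, 5^3, 5^4, …).
Position 19 falls in track A as its term 7, giving 36.

36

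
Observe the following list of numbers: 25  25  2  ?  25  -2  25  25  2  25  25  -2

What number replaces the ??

25

The slot pattern repeats as AAB (period 3), so there are 2 interleaved tracks.
Subsequence A: 25, 25, ?, 25, 25, 25, 25, 25 (always 25).
Subsequence B: 2, -2, 2, -2 (oscillating between 2 and -2).
Subsequence A's pattern makes the blank 25.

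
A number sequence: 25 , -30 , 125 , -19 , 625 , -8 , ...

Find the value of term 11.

78125

Taking every 2nd term gives 2 separate tracks.
Track A is 25, 125, 625, which is successive powers of 5.
Track B is -30, -19, -8, which is arithmetic, step +11.
The 11th slot belongs to track A; its 6th term is 78125.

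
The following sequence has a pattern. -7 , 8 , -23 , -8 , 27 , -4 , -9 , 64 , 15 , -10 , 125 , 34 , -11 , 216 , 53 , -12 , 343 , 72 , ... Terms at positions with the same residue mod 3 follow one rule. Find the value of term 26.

The terms cycle through 3 interleaved subsequences.
Track A = -7, -8, -9, -10, -11, -12: linear: a_n = -6 − n.
Track B = 8, 27, 64, 125, 216, 343: consecutive cubes n³ from n = 2.
Track C = -23, -4, 15, 34, 53, 72: arithmetic with common difference +19.
Position 26 falls in track B as its term 9, giving 1000.

1000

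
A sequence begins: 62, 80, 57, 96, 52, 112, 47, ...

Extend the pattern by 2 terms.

128, 42

Taking every 2nd term gives 2 separate tracks.
Track A: 62, 57, 52, 47 — arithmetic, step −5.
Track B: 80, 96, 112 — arithmetic, step +16.
Position 8 falls in track B as its term 4, giving 128.
Position 9 → track A, term 5 = 42.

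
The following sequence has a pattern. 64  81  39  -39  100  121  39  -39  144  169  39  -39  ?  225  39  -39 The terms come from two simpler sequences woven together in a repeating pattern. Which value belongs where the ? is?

Reading positions in blocks of 4 reveals the pattern AABB — 2 tracks woven together.
Stream A = 64, 81, 100, 121, 144, 169, ?, 225: the squares 8², 9², 10², ….
Stream B = 39, -39, 39, -39, 39, -39, 39, -39: the oscillation 39·(−1)^(n+1).
The gap is stream A's term 7; the rule gives 196.

196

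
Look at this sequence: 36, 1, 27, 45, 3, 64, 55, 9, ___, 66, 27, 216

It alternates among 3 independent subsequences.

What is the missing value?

125

Split by position mod 3: positions 1, 4, 7, … form one track, and each other residue class forms its own.
Track A is 36, 45, 55, 66, which is triangular numbers n(n+1)/2 for n = 8, 9, ….
Track B is 1, 3, 9, 27, which is successive powers of 3.
Track C is 27, 64, ?, 216, which is the cubes 3³, 4³, 5³, ….
Filling track C at index 3 by its rule yields 125.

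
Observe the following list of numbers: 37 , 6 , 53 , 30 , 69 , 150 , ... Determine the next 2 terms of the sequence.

Positions 1, 3, 5, … form one subsequence and positions 2, 4, 6, … form another.
Subsequence A: 37, 53, 69 — arithmetic with common difference +16.
Subsequence B: 6, 30, 150 — geometric with ratio 5.
Position 7 → subsequence A, term 4 = 85.
Term 8 comes from subsequence B (its 4th entry): 750.

85, 750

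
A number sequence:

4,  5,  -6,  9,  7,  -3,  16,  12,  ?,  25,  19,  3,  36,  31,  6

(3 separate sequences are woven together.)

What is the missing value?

0

Split by position mod 3: positions 1, 4, 7, … form one track, and each other residue class forms its own.
Track A: 4, 9, 16, 25, 36. The squares 2², 3², 4², ….
Track B: 5, 7, 12, 19, 31. Fibonacci-style (each term is the sum of the two before it).
Track C: -6, -3, ?, 3, 6. Arithmetic, step +3.
The gap is track C's term 3; the rule gives 0.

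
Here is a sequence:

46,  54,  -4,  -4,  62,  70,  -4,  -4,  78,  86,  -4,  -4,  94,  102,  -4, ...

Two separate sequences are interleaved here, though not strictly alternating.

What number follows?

-4

The slot pattern repeats as AABB (period 4), so there are 2 interleaved tracks.
Track A: 46, 54, 62, 70, 78, 86, 94, 102. Arithmetic, step +8.
Track B: -4, -4, -4, -4, -4, -4, -4. Constant -4.
Position 16 falls in track B as its term 8, giving -4.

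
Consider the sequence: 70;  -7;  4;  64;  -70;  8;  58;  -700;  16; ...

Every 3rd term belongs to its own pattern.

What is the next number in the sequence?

52

Split by position mod 3: positions 1, 4, 7, … form one track, and each other residue class forms its own.
Stream A: 70, 64, 58 — arithmetic, step −6.
Stream B: -7, -70, -700 — geometric, ×10 each step.
Stream C: 4, 8, 16 — successive powers of 2.
Position 10 falls in stream A as its term 4, giving 52.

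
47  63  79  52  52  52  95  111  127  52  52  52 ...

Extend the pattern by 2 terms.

143, 159

Positions follow the repeating pattern AAABBB; grouping by letter gives 2 tracks.
Track A: 47, 63, 79, 95, 111, 127. Linear: a_n = 31 + 16·n.
Track B: 52, 52, 52, 52, 52, 52. Always 52.
The 13th slot belongs to track A; its 7th term is 143.
Term 14 comes from track A (its 8th entry): 159.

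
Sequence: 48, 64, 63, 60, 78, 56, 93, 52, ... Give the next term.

108

Taking every 2nd term gives 2 separate tracks.
Track A: 48, 63, 78, 93 — arithmetic, step +15.
Track B: 64, 60, 56, 52 — subtracting 4 each time.
Position 9 falls in track A as its term 5, giving 108.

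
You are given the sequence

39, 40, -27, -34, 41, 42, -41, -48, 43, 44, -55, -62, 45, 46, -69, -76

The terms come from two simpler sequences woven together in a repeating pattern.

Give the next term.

Positions follow the repeating pattern AABB; grouping by letter gives 2 tracks.
Track A = 39, 40, 41, 42, 43, 44, 45, 46: arithmetic with common difference +1.
Track B = -27, -34, -41, -48, -55, -62, -69, -76: arithmetic with common difference −7.
Term 17 comes from track A (its 9th entry): 47.

47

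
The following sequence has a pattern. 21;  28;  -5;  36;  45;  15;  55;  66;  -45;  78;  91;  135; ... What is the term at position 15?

The slot pattern repeats as AAB (period 3), so there are 2 interleaved tracks.
Track A: 21, 28, 36, 45, 55, 66, 78, 91. The triangular numbers T_6, T_7, ….
Track B: -5, 15, -45, 135. Geometric with ratio -3.
Position 15 falls in track B as its term 5, giving -405.

-405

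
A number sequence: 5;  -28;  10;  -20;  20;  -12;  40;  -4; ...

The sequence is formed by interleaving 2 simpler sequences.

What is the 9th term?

Positions 1, 3, 5, … form one subsequence and positions 2, 4, 6, … form another.
Subsequence A = 5, 10, 20, 40: multiplying by 2 each time.
Subsequence B = -28, -20, -12, -4: arithmetic with common difference +8.
Position 9 falls in subsequence A as its term 5, giving 80.

80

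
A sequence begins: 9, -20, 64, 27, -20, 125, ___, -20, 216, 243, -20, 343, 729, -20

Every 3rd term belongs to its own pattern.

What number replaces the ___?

81

Read the sequence 3 terms at a time; column i is its own pattern.
Track A = 9, 27, ?, 243, 729: powers of 3.
Track B = -20, -20, -20, -20, -20: always -20.
Track C = 64, 125, 216, 343: perfect cubes starting at 4³.
Track A's pattern makes the blank 81.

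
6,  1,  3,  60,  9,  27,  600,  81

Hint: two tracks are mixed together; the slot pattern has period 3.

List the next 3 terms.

Reading positions in blocks of 3 reveals the pattern ABB — 2 tracks woven together.
Subsequence A is 6, 60, 600, which is geometric with ratio 10.
Subsequence B is 1, 3, 9, 27, 81, which is successive powers of 3.
Position 9 → subsequence B, term 6 = 243.
The 10th slot belongs to subsequence A; its 4th term is 6000.
Position 11 → subsequence B, term 7 = 729.

243, 6000, 729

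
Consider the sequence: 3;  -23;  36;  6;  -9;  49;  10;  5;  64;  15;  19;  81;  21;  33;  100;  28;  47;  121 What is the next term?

36

Split by position mod 3: positions 1, 4, 7, … form one track, and each other residue class forms its own.
Stream A: 3, 6, 10, 15, 21, 28 (triangular numbers starting at T_2).
Stream B: -23, -9, 5, 19, 33, 47 (linear: a_n = -37 + 14·n).
Stream C: 36, 49, 64, 81, 100, 121 (consecutive squares n² from n = 6).
Position 19 → stream A, term 7 = 36.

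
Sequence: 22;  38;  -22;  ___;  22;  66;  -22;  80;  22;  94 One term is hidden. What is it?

Taking every 2nd term gives 2 separate tracks.
Track A: 22, -22, 22, -22, 22. Oscillating between 22 and -22.
Track B: 38, ?, 66, 80, 94. Arithmetic with common difference +14.
Track B's pattern makes the blank 52.

52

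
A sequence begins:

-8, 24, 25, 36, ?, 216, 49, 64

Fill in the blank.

-72

Positions follow the repeating pattern AABB; grouping by letter gives 2 tracks.
Subsequence A is -8, 24, ?, 216, which is multiplying by -3 each time.
Subsequence B is 25, 36, 49, 64, which is perfect squares starting at 5².
Filling subsequence A at index 3 by its rule yields -72.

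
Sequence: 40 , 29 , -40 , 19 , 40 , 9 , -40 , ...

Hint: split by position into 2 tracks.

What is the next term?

-1

Taking every 2nd term gives 2 separate tracks.
Track A: 40, -40, 40, -40. Alternating ±40.
Track B: 29, 19, 9. Arithmetic, step −10.
Position 8 → track B, term 4 = -1.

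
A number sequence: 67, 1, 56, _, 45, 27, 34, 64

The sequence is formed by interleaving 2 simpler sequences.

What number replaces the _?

8

Split by position mod 2 into 2 tracks.
Track A: 67, 56, 45, 34 — arithmetic, step −11.
Track B: 1, ?, 27, 64 — perfect cubes starting at 1³.
So the missing entry in track B is 8.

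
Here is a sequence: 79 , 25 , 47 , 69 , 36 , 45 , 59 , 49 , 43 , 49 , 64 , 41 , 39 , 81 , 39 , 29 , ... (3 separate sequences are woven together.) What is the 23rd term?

Split by position mod 3: positions 1, 4, 7, … form one track, and each other residue class forms its own.
Subsequence A: 79, 69, 59, 49, 39, 29. Arithmetic, step −10.
Subsequence B: 25, 36, 49, 64, 81. The squares 5², 6², 7², ….
Subsequence C: 47, 45, 43, 41, 39. Linear: a_n = 49 − 2·n.
Term 23 comes from subsequence B (its 8th entry): 144.

144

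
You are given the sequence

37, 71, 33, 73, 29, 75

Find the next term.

Odd-indexed and even-indexed terms follow separate rules.
Track A is 37, 33, 29, which is linear: a_n = 41 − 4·n.
Track B is 71, 73, 75, which is arithmetic, step +2.
The 7th slot belongs to track A; its 4th term is 25.

25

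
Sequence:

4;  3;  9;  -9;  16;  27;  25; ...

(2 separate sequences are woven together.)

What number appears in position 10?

Positions 1, 3, 5, … form one subsequence and positions 2, 4, 6, … form another.
Track A: 4, 9, 16, 25 (the squares 2², 3², 4², …).
Track B: 3, -9, 27 (a geometric progression (common ratio -3)).
The 10th slot belongs to track B; its 5th term is 243.

243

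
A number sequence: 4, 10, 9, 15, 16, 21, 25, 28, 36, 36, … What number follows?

Split by position mod 2 into 2 tracks.
Track A: 4, 9, 16, 25, 36. Consecutive squares n² from n = 2.
Track B: 10, 15, 21, 28, 36. The triangular numbers T_4, T_5, ….
Term 11 comes from track A (its 6th entry): 49.

49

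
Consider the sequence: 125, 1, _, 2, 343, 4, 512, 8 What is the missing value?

Positions 1, 3, 5, … form one subsequence and positions 2, 4, 6, … form another.
Track A: 125, ?, 343, 512 — consecutive cubes n³ from n = 5.
Track B: 1, 2, 4, 8 — powers 2^0, 2^1, 2^2, ….
Filling track A at index 2 by its rule yields 216.

216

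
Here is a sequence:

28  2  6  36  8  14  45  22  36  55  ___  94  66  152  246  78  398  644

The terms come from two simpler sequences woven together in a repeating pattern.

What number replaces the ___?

58

Reading positions in blocks of 3 reveals the pattern ABB — 2 tracks woven together.
Stream A is 28, 36, 45, 55, 66, 78, which is the triangular numbers T_7, T_8, ….
Stream B is 2, 6, 8, 14, 22, 36, ?, 94, 152, 246, 398, 644, which is each term equals the sum of the previous two.
Filling stream B at index 7 by its rule yields 58.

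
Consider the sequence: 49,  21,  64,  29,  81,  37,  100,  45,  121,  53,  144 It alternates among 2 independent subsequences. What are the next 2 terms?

Odd-indexed and even-indexed terms follow separate rules.
Subsequence A = 49, 64, 81, 100, 121, 144: perfect squares starting at 7².
Subsequence B = 21, 29, 37, 45, 53: arithmetic, step +8.
Term 12 comes from subsequence B (its 6th entry): 61.
Position 13 falls in subsequence A as its term 7, giving 169.

61, 169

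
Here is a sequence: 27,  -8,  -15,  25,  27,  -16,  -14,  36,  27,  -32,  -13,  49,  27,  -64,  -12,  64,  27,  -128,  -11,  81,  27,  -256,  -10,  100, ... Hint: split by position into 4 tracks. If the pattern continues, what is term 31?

The terms cycle through 4 interleaved subsequences.
Track A: 27, 27, 27, 27, 27, 27. The constant sequence 27.
Track B: -8, -16, -32, -64, -128, -256. Geometric, ×2 each step.
Track C: -15, -14, -13, -12, -11, -10. Arithmetic, step +1.
Track D: 25, 36, 49, 64, 81, 100. Perfect squares starting at 5².
The 31st slot belongs to track C; its 8th term is -8.

-8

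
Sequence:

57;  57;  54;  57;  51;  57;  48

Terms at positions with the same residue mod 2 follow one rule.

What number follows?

57

Split by position mod 2 into 2 tracks.
Stream A: 57, 54, 51, 48. Subtracting 3 each time.
Stream B: 57, 57, 57. Always 57.
The 8th slot belongs to stream B; its 4th term is 57.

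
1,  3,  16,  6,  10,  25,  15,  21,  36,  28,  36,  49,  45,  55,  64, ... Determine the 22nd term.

120

Reading positions in blocks of 3 reveals the pattern AAB — 2 tracks woven together.
Subsequence A: 1, 3, 6, 10, 15, 21, 28, 36, 45, 55. Triangular numbers n(n+1)/2 for n = 1, 2, ….
Subsequence B: 16, 25, 36, 49, 64. Perfect squares starting at 4².
Term 22 comes from subsequence A (its 15th entry): 120.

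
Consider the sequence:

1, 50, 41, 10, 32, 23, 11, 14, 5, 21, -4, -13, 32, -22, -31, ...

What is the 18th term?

The slot pattern repeats as ABB (period 3), so there are 2 interleaved tracks.
Track A = 1, 10, 11, 21, 32: Fibonacci-style (each term is the sum of the two before it).
Track B = 50, 41, 32, 23, 14, 5, -4, -13, -22, -31: arithmetic, step −9.
Position 18 falls in track B as its term 12, giving -49.

-49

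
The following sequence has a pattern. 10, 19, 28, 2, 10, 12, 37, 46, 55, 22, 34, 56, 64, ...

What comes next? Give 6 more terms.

The slot pattern repeats as AAABBB (period 6), so there are 2 interleaved tracks.
Track A is 10, 19, 28, 37, 46, 55, 64, which is arithmetic with common difference +9.
Track B is 2, 10, 12, 22, 34, 56, which is a Fibonacci-like recurrence a_n = a_{n-1} + a_{n-2}.
Term 14 comes from track A (its 8th entry): 73.
Position 15 → track A, term 9 = 82.
The 16th slot belongs to track B; its 7th term is 90.
Position 17 → track B, term 8 = 146.
Position 18 → track B, term 9 = 236.
The 19th slot belongs to track A; its 10th term is 91.

73, 82, 90, 146, 236, 91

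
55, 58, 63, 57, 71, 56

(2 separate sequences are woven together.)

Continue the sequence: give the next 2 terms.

Split by position mod 2 into 2 tracks.
Track A: 55, 63, 71. Arithmetic with common difference +8.
Track B: 58, 57, 56. Subtracting 1 each time.
Position 7 → track A, term 4 = 79.
Term 8 comes from track B (its 4th entry): 55.

79, 55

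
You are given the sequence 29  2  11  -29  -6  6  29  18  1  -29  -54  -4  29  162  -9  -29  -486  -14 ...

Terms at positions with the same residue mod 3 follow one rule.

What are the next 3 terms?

Read the sequence 3 terms at a time; column i is its own pattern.
Track A: 29, -29, 29, -29, 29, -29 — oscillating between 29 and -29.
Track B: 2, -6, 18, -54, 162, -486 — geometric with ratio -3.
Track C: 11, 6, 1, -4, -9, -14 — arithmetic, step −5.
Position 19 falls in track A as its term 7, giving 29.
Position 20 falls in track B as its term 7, giving 1458.
The 21st slot belongs to track C; its 7th term is -19.

29, 1458, -19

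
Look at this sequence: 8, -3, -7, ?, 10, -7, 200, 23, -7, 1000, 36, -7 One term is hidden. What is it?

The terms cycle through 3 interleaved subsequences.
Subsequence A: 8, ?, 200, 1000. Multiplying by 5 each time.
Subsequence B: -3, 10, 23, 36. Adding 13 each time.
Subsequence C: -7, -7, -7, -7. Always -7.
The gap is subsequence A's term 2; the rule gives 40.

40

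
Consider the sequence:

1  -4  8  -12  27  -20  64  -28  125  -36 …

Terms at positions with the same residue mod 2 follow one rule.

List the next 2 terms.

The terms cycle through 2 interleaved subsequences.
Track A is 1, 8, 27, 64, 125, which is the cubes 1³, 2³, 3³, ….
Track B is -4, -12, -20, -28, -36, which is linear: a_n = 4 − 8·n.
The 11th slot belongs to track A; its 6th term is 216.
Position 12 → track B, term 6 = -44.

216, -44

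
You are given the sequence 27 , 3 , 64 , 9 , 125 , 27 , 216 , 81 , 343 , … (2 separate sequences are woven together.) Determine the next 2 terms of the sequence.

Odd-indexed and even-indexed terms follow separate rules.
Subsequence A: 27, 64, 125, 216, 343 — consecutive cubes n³ from n = 3.
Subsequence B: 3, 9, 27, 81 — powers 3^1, 3^2, 3^3, ….
Term 10 comes from subsequence B (its 5th entry): 243.
Position 11 falls in subsequence A as its term 6, giving 512.

243, 512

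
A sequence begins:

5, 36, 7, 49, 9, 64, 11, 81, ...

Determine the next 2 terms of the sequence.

Split by position mod 2 into 2 tracks.
Track A: 5, 7, 9, 11. Adding 2 each time.
Track B: 36, 49, 64, 81. Perfect squares starting at 6².
Position 9 falls in track A as its term 5, giving 13.
Position 10 → track B, term 5 = 100.

13, 100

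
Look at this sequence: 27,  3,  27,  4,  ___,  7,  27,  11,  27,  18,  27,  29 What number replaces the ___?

27

Taking every 2nd term gives 2 separate tracks.
Track A: 27, 27, ?, 27, 27, 27 — always 27.
Track B: 3, 4, 7, 11, 18, 29 — each term equals the sum of the previous two.
So the missing entry in track A is 27.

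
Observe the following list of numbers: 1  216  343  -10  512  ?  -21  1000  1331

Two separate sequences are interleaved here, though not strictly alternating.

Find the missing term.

The slot pattern repeats as ABB (period 3), so there are 2 interleaved tracks.
Track A: 1, -10, -21 (subtracting 11 each time).
Track B: 216, 343, 512, ?, 1000, 1331 (consecutive cubes n³ from n = 6).
Filling track B at index 4 by its rule yields 729.

729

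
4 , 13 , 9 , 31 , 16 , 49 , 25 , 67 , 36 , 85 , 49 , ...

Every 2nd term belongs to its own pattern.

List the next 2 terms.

103, 64

Positions 1, 3, 5, … form one subsequence and positions 2, 4, 6, … form another.
Track A: 4, 9, 16, 25, 36, 49. Perfect squares starting at 2².
Track B: 13, 31, 49, 67, 85. Adding 18 each time.
Position 12 falls in track B as its term 6, giving 103.
Position 13 falls in track A as its term 7, giving 64.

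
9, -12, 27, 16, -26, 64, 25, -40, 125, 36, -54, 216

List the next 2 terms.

The terms cycle through 3 interleaved subsequences.
Subsequence A: 9, 16, 25, 36. The squares 3², 4², 5², ….
Subsequence B: -12, -26, -40, -54. Arithmetic, step −14.
Subsequence C: 27, 64, 125, 216. Consecutive cubes n³ from n = 3.
Position 13 falls in subsequence A as its term 5, giving 49.
Position 14 → subsequence B, term 5 = -68.

49, -68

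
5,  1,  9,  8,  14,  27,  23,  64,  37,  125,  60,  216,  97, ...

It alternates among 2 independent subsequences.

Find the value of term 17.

254

Positions 1, 3, 5, … form one subsequence and positions 2, 4, 6, … form another.
Track A: 5, 9, 14, 23, 37, 60, 97 (Fibonacci-style (each term is the sum of the two before it)).
Track B: 1, 8, 27, 64, 125, 216 (the cubes 1³, 2³, 3³, …).
Position 17 falls in track A as its term 9, giving 254.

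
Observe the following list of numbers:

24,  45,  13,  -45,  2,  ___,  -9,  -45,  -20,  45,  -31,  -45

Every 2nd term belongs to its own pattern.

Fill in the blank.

45

Odd-indexed and even-indexed terms follow separate rules.
Stream A: 24, 13, 2, -9, -20, -31 — arithmetic, step −11.
Stream B: 45, -45, ?, -45, 45, -45 — alternating ±45.
Stream B's pattern makes the blank 45.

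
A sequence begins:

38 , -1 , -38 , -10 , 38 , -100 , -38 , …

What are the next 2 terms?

Split by position mod 2 into 2 tracks.
Stream A: 38, -38, 38, -38 (the oscillation 38·(−1)^(n+1)).
Stream B: -1, -10, -100 (geometric with ratio 10).
Term 8 comes from stream B (its 4th entry): -1000.
Position 9 falls in stream A as its term 5, giving 38.

-1000, 38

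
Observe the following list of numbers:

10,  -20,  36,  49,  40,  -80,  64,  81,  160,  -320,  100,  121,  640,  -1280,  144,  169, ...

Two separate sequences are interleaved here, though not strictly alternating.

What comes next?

The slot pattern repeats as AABB (period 4), so there are 2 interleaved tracks.
Subsequence A: 10, -20, 40, -80, 160, -320, 640, -1280 (geometric, ×-2 each step).
Subsequence B: 36, 49, 64, 81, 100, 121, 144, 169 (perfect squares starting at 6²).
Term 17 comes from subsequence A (its 9th entry): 2560.

2560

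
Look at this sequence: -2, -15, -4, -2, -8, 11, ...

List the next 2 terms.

Odd-indexed and even-indexed terms follow separate rules.
Subsequence A: -2, -4, -8 — geometric, ×2 each step.
Subsequence B: -15, -2, 11 — adding 13 each time.
Position 7 → subsequence A, term 4 = -16.
Term 8 comes from subsequence B (its 4th entry): 24.

-16, 24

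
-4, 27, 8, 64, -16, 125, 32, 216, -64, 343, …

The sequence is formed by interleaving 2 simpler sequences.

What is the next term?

Odd-indexed and even-indexed terms follow separate rules.
Stream A: -4, 8, -16, 32, -64 (multiplying by -2 each time).
Stream B: 27, 64, 125, 216, 343 (the cubes 3³, 4³, 5³, …).
Position 11 → stream A, term 6 = 128.

128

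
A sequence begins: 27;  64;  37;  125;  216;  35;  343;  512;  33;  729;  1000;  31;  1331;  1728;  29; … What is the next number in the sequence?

2197

The slot pattern repeats as AAB (period 3), so there are 2 interleaved tracks.
Stream A is 27, 64, 125, 216, 343, 512, 729, 1000, 1331, 1728, which is the cubes 3³, 4³, 5³, ….
Stream B is 37, 35, 33, 31, 29, which is arithmetic with common difference −2.
The 16th slot belongs to stream A; its 11th term is 2197.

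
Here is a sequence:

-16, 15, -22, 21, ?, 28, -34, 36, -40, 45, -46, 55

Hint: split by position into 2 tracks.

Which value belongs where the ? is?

-28

Split by position mod 2 into 2 tracks.
Subsequence A: -16, -22, ?, -34, -40, -46 — arithmetic with common difference −6.
Subsequence B: 15, 21, 28, 36, 45, 55 — the triangular numbers T_5, T_6, ….
Subsequence A's pattern makes the blank -28.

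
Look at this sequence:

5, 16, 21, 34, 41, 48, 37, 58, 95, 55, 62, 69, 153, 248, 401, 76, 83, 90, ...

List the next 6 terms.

The slot pattern repeats as AAABBB (period 6), so there are 2 interleaved tracks.
Track A: 5, 16, 21, 37, 58, 95, 153, 248, 401. A Fibonacci-like recurrence a_n = a_{n-1} + a_{n-2}.
Track B: 34, 41, 48, 55, 62, 69, 76, 83, 90. Linear: a_n = 27 + 7·n.
The 19th slot belongs to track A; its 10th term is 649.
Position 20 → track A, term 11 = 1050.
Term 21 comes from track A (its 12th entry): 1699.
Term 22 comes from track B (its 10th entry): 97.
Term 23 comes from track B (its 11th entry): 104.
Position 24 → track B, term 12 = 111.

649, 1050, 1699, 97, 104, 111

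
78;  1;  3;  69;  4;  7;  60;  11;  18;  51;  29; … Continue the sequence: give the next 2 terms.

47, 42

Reading positions in blocks of 3 reveals the pattern ABB — 2 tracks woven together.
Subsequence A = 78, 69, 60, 51: linear: a_n = 87 − 9·n.
Subsequence B = 1, 3, 4, 7, 11, 18, 29: each term equals the sum of the previous two.
The 12th slot belongs to subsequence B; its 8th term is 47.
Term 13 comes from subsequence A (its 5th entry): 42.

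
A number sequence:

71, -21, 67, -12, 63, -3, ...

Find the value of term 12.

Odd-indexed and even-indexed terms follow separate rules.
Track A is 71, 67, 63, which is linear: a_n = 75 − 4·n.
Track B is -21, -12, -3, which is adding 9 each time.
Position 12 falls in track B as its term 6, giving 24.

24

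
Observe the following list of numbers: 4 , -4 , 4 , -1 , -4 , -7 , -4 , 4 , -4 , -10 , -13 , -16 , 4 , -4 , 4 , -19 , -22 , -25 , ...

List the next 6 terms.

The slot pattern repeats as AAABBB (period 6), so there are 2 interleaved tracks.
Subsequence A is 4, -4, 4, -4, 4, -4, 4, -4, 4, which is the oscillation 4·(−1)^(n+1).
Subsequence B is -1, -4, -7, -10, -13, -16, -19, -22, -25, which is arithmetic with common difference −3.
Position 19 → subsequence A, term 10 = -4.
Position 20 falls in subsequence A as its term 11, giving 4.
Term 21 comes from subsequence A (its 12th entry): -4.
The 22nd slot belongs to subsequence B; its 10th term is -28.
The 23rd slot belongs to subsequence B; its 11th term is -31.
Position 24 falls in subsequence B as its term 12, giving -34.

-4, 4, -4, -28, -31, -34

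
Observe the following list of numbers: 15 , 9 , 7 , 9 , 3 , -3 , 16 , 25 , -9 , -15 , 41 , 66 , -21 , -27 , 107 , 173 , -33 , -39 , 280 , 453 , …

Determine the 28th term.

Reading positions in blocks of 4 reveals the pattern AABB — 2 tracks woven together.
Stream A is 15, 9, 3, -3, -9, -15, -21, -27, -33, -39, which is subtracting 6 each time.
Stream B is 7, 9, 16, 25, 41, 66, 107, 173, 280, 453, which is Fibonacci-style (each term is the sum of the two before it).
Position 28 falls in stream B as its term 14, giving 3105.

3105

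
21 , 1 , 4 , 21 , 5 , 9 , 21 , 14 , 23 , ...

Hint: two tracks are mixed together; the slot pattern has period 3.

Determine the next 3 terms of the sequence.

The slot pattern repeats as ABB (period 3), so there are 2 interleaved tracks.
Track A: 21, 21, 21 (the constant sequence 21).
Track B: 1, 4, 5, 9, 14, 23 (each term equals the sum of the previous two).
Term 10 comes from track A (its 4th entry): 21.
The 11th slot belongs to track B; its 7th term is 37.
Term 12 comes from track B (its 8th entry): 60.

21, 37, 60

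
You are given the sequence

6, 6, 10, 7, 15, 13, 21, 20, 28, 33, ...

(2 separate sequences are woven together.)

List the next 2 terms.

Split by position mod 2 into 2 tracks.
Track A: 6, 10, 15, 21, 28 — triangular numbers n(n+1)/2 for n = 3, 4, ….
Track B: 6, 7, 13, 20, 33 — each term equals the sum of the previous two.
Position 11 → track A, term 6 = 36.
The 12th slot belongs to track B; its 6th term is 53.

36, 53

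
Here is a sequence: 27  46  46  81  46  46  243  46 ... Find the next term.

The slot pattern repeats as ABB (period 3), so there are 2 interleaved tracks.
Track A = 27, 81, 243: successive powers of 3.
Track B = 46, 46, 46, 46, 46: constant 46.
Position 9 → track B, term 6 = 46.

46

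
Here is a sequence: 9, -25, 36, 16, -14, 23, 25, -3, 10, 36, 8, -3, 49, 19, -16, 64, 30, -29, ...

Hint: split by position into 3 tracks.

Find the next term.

Taking every 3rd term gives 3 separate tracks.
Subsequence A: 9, 16, 25, 36, 49, 64 (consecutive squares n² from n = 3).
Subsequence B: -25, -14, -3, 8, 19, 30 (linear: a_n = -36 + 11·n).
Subsequence C: 36, 23, 10, -3, -16, -29 (linear: a_n = 49 − 13·n).
The 19th slot belongs to subsequence A; its 7th term is 81.

81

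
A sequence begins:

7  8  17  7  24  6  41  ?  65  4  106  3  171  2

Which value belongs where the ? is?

Taking every 2nd term gives 2 separate tracks.
Stream A: 7, 17, 24, 41, 65, 106, 171 (each term equals the sum of the previous two).
Stream B: 8, 7, 6, ?, 4, 3, 2 (arithmetic, step −1).
So the missing entry in stream B is 5.

5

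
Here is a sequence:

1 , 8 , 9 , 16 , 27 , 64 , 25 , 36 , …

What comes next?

125

Positions follow the repeating pattern AABB; grouping by letter gives 2 tracks.
Track A: 1, 8, 27, 64. The cubes 1³, 2³, 3³, ….
Track B: 9, 16, 25, 36. The squares 3², 4², 5², ….
Position 9 → track A, term 5 = 125.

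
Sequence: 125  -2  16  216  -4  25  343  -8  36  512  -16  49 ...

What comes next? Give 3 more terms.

729, -32, 64

The terms cycle through 3 interleaved subsequences.
Track A = 125, 216, 343, 512: perfect cubes starting at 5³.
Track B = -2, -4, -8, -16: multiplying by 2 each time.
Track C = 16, 25, 36, 49: the squares 4², 5², 6², ….
Position 13 → track A, term 5 = 729.
Position 14 → track B, term 5 = -32.
The 15th slot belongs to track C; its 5th term is 64.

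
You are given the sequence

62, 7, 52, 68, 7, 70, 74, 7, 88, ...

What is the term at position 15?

Taking every 3rd term gives 3 separate tracks.
Stream A: 62, 68, 74 — linear: a_n = 56 + 6·n.
Stream B: 7, 7, 7 — constant 7.
Stream C: 52, 70, 88 — arithmetic with common difference +18.
Position 15 falls in stream C as its term 5, giving 124.

124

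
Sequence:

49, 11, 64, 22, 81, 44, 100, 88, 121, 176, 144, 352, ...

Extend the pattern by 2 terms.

The terms cycle through 2 interleaved subsequences.
Stream A: 49, 64, 81, 100, 121, 144. Consecutive squares n² from n = 7.
Stream B: 11, 22, 44, 88, 176, 352. Geometric, ×2 each step.
The 13th slot belongs to stream A; its 7th term is 169.
Position 14 → stream B, term 7 = 704.

169, 704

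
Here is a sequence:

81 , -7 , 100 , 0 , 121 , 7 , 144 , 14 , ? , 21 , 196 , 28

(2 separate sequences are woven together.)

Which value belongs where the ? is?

The terms cycle through 2 interleaved subsequences.
Track A: 81, 100, 121, 144, ?, 196 — consecutive squares n² from n = 9.
Track B: -7, 0, 7, 14, 21, 28 — arithmetic, step +7.
So the missing entry in track A is 169.

169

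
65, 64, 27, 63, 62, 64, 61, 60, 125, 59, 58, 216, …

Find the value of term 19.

Reading positions in blocks of 3 reveals the pattern AAB — 2 tracks woven together.
Track A: 65, 64, 63, 62, 61, 60, 59, 58. Arithmetic with common difference −1.
Track B: 27, 64, 125, 216. The cubes 3³, 4³, 5³, ….
Position 19 → track A, term 13 = 53.

53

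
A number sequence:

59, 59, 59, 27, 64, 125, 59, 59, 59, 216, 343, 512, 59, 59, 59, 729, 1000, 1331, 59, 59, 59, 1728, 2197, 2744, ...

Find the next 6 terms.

59, 59, 59, 3375, 4096, 4913

Reading positions in blocks of 6 reveals the pattern AAABBB — 2 tracks woven together.
Track A: 59, 59, 59, 59, 59, 59, 59, 59, 59, 59, 59, 59 — constant 59.
Track B: 27, 64, 125, 216, 343, 512, 729, 1000, 1331, 1728, 2197, 2744 — the cubes 3³, 4³, 5³, ….
The 25th slot belongs to track A; its 13th term is 59.
Term 26 comes from track A (its 14th entry): 59.
Position 27 → track A, term 15 = 59.
Term 28 comes from track B (its 13th entry): 3375.
Position 29 → track B, term 14 = 4096.
Position 30 → track B, term 15 = 4913.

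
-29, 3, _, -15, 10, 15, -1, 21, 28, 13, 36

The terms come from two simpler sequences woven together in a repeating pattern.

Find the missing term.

6

Positions follow the repeating pattern ABB; grouping by letter gives 2 tracks.
Track A: -29, -15, -1, 13 (adding 14 each time).
Track B: 3, ?, 10, 15, 21, 28, 36 (the triangular numbers T_2, T_3, …).
Filling track B at index 2 by its rule yields 6.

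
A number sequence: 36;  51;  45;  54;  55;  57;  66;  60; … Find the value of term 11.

Positions 1, 3, 5, … form one subsequence and positions 2, 4, 6, … form another.
Stream A: 36, 45, 55, 66. Triangular numbers starting at T_8.
Stream B: 51, 54, 57, 60. Arithmetic, step +3.
Position 11 → stream A, term 6 = 91.

91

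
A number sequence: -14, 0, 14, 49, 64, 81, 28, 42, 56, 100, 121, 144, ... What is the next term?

Reading positions in blocks of 6 reveals the pattern AAABBB — 2 tracks woven together.
Track A: -14, 0, 14, 28, 42, 56 — linear: a_n = -28 + 14·n.
Track B: 49, 64, 81, 100, 121, 144 — consecutive squares n² from n = 7.
Term 13 comes from track A (its 7th entry): 70.

70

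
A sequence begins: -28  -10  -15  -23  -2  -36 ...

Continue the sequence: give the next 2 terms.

Odd-indexed and even-indexed terms follow separate rules.
Stream A: -28, -15, -2 (linear: a_n = -41 + 13·n).
Stream B: -10, -23, -36 (subtracting 13 each time).
Position 7 → stream A, term 4 = 11.
Position 8 → stream B, term 4 = -49.

11, -49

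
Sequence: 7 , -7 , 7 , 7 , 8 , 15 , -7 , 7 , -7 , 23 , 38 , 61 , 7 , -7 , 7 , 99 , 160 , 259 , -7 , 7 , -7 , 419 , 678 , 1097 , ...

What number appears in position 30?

4647

The slot pattern repeats as AAABBB (period 6), so there are 2 interleaved tracks.
Subsequence A: 7, -7, 7, -7, 7, -7, 7, -7, 7, -7, 7, -7 (alternating ±7).
Subsequence B: 7, 8, 15, 23, 38, 61, 99, 160, 259, 419, 678, 1097 (a Fibonacci-like recurrence a_n = a_{n-1} + a_{n-2}).
Term 30 comes from subsequence B (its 15th entry): 4647.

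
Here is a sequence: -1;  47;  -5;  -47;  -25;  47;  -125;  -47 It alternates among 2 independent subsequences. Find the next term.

-625

The terms cycle through 2 interleaved subsequences.
Track A: -1, -5, -25, -125 (geometric with ratio 5).
Track B: 47, -47, 47, -47 (oscillating between 47 and -47).
The 9th slot belongs to track A; its 5th term is -625.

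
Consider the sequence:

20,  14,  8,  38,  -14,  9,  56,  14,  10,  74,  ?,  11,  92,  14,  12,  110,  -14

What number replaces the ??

Taking every 3rd term gives 3 separate tracks.
Track A: 20, 38, 56, 74, 92, 110 (adding 18 each time).
Track B: 14, -14, 14, ?, 14, -14 (oscillating between 14 and -14).
Track C: 8, 9, 10, 11, 12 (arithmetic with common difference +1).
So the missing entry in track B is -14.

-14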